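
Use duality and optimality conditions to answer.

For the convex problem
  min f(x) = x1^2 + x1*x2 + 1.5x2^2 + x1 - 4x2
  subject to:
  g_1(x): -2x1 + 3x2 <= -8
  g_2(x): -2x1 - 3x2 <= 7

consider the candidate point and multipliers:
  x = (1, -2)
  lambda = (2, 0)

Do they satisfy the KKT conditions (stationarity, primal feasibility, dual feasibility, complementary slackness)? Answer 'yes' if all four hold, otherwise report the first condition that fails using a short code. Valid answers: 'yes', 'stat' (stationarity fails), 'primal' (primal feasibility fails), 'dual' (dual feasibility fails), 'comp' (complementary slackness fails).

Gradient of f: grad f(x) = Q x + c = (1, -9)
Constraint values g_i(x) = a_i^T x - b_i:
  g_1((1, -2)) = 0
  g_2((1, -2)) = -3
Stationarity residual: grad f(x) + sum_i lambda_i a_i = (-3, -3)
  -> stationarity FAILS
Primal feasibility (all g_i <= 0): OK
Dual feasibility (all lambda_i >= 0): OK
Complementary slackness (lambda_i * g_i(x) = 0 for all i): OK

Verdict: the first failing condition is stationarity -> stat.

stat


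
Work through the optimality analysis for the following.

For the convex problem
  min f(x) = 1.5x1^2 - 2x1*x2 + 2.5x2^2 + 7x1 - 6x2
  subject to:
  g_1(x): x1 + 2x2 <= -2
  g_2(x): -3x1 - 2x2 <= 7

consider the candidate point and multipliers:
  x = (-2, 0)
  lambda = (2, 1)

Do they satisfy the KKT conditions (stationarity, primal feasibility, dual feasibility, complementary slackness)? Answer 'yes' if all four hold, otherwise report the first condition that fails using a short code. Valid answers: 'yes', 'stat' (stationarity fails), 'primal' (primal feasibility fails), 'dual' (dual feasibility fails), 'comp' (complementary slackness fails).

Gradient of f: grad f(x) = Q x + c = (1, -2)
Constraint values g_i(x) = a_i^T x - b_i:
  g_1((-2, 0)) = 0
  g_2((-2, 0)) = -1
Stationarity residual: grad f(x) + sum_i lambda_i a_i = (0, 0)
  -> stationarity OK
Primal feasibility (all g_i <= 0): OK
Dual feasibility (all lambda_i >= 0): OK
Complementary slackness (lambda_i * g_i(x) = 0 for all i): FAILS

Verdict: the first failing condition is complementary_slackness -> comp.

comp


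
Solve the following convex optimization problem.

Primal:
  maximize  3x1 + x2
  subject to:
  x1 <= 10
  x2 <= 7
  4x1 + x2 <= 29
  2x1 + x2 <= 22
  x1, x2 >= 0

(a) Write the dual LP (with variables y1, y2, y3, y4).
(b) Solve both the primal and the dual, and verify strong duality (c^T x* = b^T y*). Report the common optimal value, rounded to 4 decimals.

The standard primal-dual pair for 'max c^T x s.t. A x <= b, x >= 0' is:
  Dual:  min b^T y  s.t.  A^T y >= c,  y >= 0.

So the dual LP is:
  minimize  10y1 + 7y2 + 29y3 + 22y4
  subject to:
    y1 + 4y3 + 2y4 >= 3
    y2 + y3 + y4 >= 1
    y1, y2, y3, y4 >= 0

Solving the primal: x* = (5.5, 7).
  primal value c^T x* = 23.5.
Solving the dual: y* = (0, 0.25, 0.75, 0).
  dual value b^T y* = 23.5.
Strong duality: c^T x* = b^T y*. Confirmed.

23.5


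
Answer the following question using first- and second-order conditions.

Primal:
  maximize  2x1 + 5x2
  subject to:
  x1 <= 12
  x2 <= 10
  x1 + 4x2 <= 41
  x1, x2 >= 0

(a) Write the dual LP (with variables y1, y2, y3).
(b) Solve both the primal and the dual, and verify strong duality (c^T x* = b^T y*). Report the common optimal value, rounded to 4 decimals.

The standard primal-dual pair for 'max c^T x s.t. A x <= b, x >= 0' is:
  Dual:  min b^T y  s.t.  A^T y >= c,  y >= 0.

So the dual LP is:
  minimize  12y1 + 10y2 + 41y3
  subject to:
    y1 + y3 >= 2
    y2 + 4y3 >= 5
    y1, y2, y3 >= 0

Solving the primal: x* = (12, 7.25).
  primal value c^T x* = 60.25.
Solving the dual: y* = (0.75, 0, 1.25).
  dual value b^T y* = 60.25.
Strong duality: c^T x* = b^T y*. Confirmed.

60.25


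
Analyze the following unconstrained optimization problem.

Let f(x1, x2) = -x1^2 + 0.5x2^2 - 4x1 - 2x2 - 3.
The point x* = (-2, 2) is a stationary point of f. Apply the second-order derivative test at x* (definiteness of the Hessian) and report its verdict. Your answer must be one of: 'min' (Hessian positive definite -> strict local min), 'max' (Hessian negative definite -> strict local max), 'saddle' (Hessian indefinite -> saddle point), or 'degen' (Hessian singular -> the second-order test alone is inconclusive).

Compute the Hessian H = grad^2 f:
  H = [[-2, 0], [0, 1]]
Verify stationarity: grad f(x*) = H x* + g = (0, 0).
Eigenvalues of H: -2, 1.
Eigenvalues have mixed signs, so H is indefinite -> x* is a saddle point.

saddle


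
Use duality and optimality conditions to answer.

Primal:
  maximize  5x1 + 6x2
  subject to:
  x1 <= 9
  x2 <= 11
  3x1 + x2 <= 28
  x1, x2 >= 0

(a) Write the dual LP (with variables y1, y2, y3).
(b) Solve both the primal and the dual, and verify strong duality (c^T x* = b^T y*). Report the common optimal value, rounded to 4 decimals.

The standard primal-dual pair for 'max c^T x s.t. A x <= b, x >= 0' is:
  Dual:  min b^T y  s.t.  A^T y >= c,  y >= 0.

So the dual LP is:
  minimize  9y1 + 11y2 + 28y3
  subject to:
    y1 + 3y3 >= 5
    y2 + y3 >= 6
    y1, y2, y3 >= 0

Solving the primal: x* = (5.6667, 11).
  primal value c^T x* = 94.3333.
Solving the dual: y* = (0, 4.3333, 1.6667).
  dual value b^T y* = 94.3333.
Strong duality: c^T x* = b^T y*. Confirmed.

94.3333


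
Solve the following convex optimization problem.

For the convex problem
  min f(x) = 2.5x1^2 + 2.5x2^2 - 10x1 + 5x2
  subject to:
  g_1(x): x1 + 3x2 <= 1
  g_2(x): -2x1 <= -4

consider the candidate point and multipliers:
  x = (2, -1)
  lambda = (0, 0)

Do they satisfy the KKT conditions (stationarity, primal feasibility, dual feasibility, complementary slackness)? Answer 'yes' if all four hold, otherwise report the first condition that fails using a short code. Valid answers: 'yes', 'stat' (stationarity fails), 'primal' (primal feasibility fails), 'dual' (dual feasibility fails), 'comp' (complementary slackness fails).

Gradient of f: grad f(x) = Q x + c = (0, 0)
Constraint values g_i(x) = a_i^T x - b_i:
  g_1((2, -1)) = -2
  g_2((2, -1)) = 0
Stationarity residual: grad f(x) + sum_i lambda_i a_i = (0, 0)
  -> stationarity OK
Primal feasibility (all g_i <= 0): OK
Dual feasibility (all lambda_i >= 0): OK
Complementary slackness (lambda_i * g_i(x) = 0 for all i): OK

Verdict: yes, KKT holds.

yes


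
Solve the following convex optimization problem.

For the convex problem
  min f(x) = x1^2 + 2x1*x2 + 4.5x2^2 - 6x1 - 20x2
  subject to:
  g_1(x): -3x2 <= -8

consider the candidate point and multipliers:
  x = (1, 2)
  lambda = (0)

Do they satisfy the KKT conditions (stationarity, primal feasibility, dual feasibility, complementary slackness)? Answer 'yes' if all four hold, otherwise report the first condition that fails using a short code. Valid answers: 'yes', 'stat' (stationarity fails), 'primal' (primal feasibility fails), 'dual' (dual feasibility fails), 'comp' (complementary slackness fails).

Gradient of f: grad f(x) = Q x + c = (0, 0)
Constraint values g_i(x) = a_i^T x - b_i:
  g_1((1, 2)) = 2
Stationarity residual: grad f(x) + sum_i lambda_i a_i = (0, 0)
  -> stationarity OK
Primal feasibility (all g_i <= 0): FAILS
Dual feasibility (all lambda_i >= 0): OK
Complementary slackness (lambda_i * g_i(x) = 0 for all i): OK

Verdict: the first failing condition is primal_feasibility -> primal.

primal


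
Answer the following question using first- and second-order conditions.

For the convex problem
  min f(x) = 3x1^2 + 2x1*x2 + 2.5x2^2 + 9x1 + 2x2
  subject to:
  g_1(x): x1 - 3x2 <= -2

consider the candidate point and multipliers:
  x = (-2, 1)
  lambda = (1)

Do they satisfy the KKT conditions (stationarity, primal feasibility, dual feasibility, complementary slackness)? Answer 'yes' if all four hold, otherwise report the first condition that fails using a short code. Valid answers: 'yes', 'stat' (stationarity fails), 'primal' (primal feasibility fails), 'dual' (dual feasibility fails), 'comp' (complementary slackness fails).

Gradient of f: grad f(x) = Q x + c = (-1, 3)
Constraint values g_i(x) = a_i^T x - b_i:
  g_1((-2, 1)) = -3
Stationarity residual: grad f(x) + sum_i lambda_i a_i = (0, 0)
  -> stationarity OK
Primal feasibility (all g_i <= 0): OK
Dual feasibility (all lambda_i >= 0): OK
Complementary slackness (lambda_i * g_i(x) = 0 for all i): FAILS

Verdict: the first failing condition is complementary_slackness -> comp.

comp


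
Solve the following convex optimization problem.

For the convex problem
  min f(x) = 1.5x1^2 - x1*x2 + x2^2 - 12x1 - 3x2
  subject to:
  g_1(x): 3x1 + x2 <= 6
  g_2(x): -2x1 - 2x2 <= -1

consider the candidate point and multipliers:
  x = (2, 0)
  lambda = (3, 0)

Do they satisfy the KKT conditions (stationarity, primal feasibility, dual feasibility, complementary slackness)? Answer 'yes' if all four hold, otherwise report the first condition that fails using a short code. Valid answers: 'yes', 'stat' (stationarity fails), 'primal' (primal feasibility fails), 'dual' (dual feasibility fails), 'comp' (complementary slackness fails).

Gradient of f: grad f(x) = Q x + c = (-6, -5)
Constraint values g_i(x) = a_i^T x - b_i:
  g_1((2, 0)) = 0
  g_2((2, 0)) = -3
Stationarity residual: grad f(x) + sum_i lambda_i a_i = (3, -2)
  -> stationarity FAILS
Primal feasibility (all g_i <= 0): OK
Dual feasibility (all lambda_i >= 0): OK
Complementary slackness (lambda_i * g_i(x) = 0 for all i): OK

Verdict: the first failing condition is stationarity -> stat.

stat


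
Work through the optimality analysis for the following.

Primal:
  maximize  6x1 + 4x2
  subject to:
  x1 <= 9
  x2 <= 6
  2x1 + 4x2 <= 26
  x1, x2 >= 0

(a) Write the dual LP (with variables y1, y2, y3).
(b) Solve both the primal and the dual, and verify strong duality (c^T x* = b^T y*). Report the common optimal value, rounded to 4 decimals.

The standard primal-dual pair for 'max c^T x s.t. A x <= b, x >= 0' is:
  Dual:  min b^T y  s.t.  A^T y >= c,  y >= 0.

So the dual LP is:
  minimize  9y1 + 6y2 + 26y3
  subject to:
    y1 + 2y3 >= 6
    y2 + 4y3 >= 4
    y1, y2, y3 >= 0

Solving the primal: x* = (9, 2).
  primal value c^T x* = 62.
Solving the dual: y* = (4, 0, 1).
  dual value b^T y* = 62.
Strong duality: c^T x* = b^T y*. Confirmed.

62


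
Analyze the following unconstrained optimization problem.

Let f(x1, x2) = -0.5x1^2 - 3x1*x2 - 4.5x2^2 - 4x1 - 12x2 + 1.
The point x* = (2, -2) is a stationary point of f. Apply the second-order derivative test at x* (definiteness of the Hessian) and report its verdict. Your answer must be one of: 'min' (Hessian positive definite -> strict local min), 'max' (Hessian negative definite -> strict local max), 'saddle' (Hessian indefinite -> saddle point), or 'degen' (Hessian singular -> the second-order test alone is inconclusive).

Compute the Hessian H = grad^2 f:
  H = [[-1, -3], [-3, -9]]
Verify stationarity: grad f(x*) = H x* + g = (0, 0).
Eigenvalues of H: -10, 0.
H has a zero eigenvalue (singular; negative semidefinite but not definite), so H is neither positive definite, negative definite, nor indefinite. The second-order test alone is inconclusive -> degen.
(Indeed, f is constant along the null direction of H through x*, so x* is not a strict local extremum.)

degen


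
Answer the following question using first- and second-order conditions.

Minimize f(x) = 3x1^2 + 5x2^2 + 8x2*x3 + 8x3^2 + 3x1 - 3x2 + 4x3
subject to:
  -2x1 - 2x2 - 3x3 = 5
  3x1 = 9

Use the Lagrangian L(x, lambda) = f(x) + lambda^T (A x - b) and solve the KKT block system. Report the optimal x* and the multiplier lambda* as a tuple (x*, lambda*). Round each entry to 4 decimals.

Form the Lagrangian:
  L(x, lambda) = (1/2) x^T Q x + c^T x + lambda^T (A x - b)
Stationarity (grad_x L = 0): Q x + c + A^T lambda = 0.
Primal feasibility: A x = b.

This gives the KKT block system:
  [ Q   A^T ] [ x     ]   [-c ]
  [ A    0  ] [ lambda ] = [ b ]

Solving the linear system:
  x*      = (3, -0.6379, -3.2414)
  lambda* = (-17.6552, -18.7701)
  f(x*)   = 127.5776

x* = (3, -0.6379, -3.2414), lambda* = (-17.6552, -18.7701)


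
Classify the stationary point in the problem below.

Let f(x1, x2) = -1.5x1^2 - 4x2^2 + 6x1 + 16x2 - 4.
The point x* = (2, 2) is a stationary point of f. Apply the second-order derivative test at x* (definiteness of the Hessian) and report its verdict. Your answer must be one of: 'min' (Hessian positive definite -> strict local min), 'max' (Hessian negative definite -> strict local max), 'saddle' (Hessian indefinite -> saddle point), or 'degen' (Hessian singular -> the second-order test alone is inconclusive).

Compute the Hessian H = grad^2 f:
  H = [[-3, 0], [0, -8]]
Verify stationarity: grad f(x*) = H x* + g = (0, 0).
Eigenvalues of H: -8, -3.
Both eigenvalues < 0, so H is negative definite -> x* is a strict local max.

max


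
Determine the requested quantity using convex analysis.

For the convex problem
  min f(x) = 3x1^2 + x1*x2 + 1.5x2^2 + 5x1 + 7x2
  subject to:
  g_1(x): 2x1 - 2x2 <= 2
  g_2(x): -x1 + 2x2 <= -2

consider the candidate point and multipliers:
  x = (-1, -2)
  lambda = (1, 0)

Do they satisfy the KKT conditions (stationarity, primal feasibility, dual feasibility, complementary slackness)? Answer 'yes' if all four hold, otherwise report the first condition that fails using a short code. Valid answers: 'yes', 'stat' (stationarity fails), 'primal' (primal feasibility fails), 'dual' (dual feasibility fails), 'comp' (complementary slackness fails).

Gradient of f: grad f(x) = Q x + c = (-3, 0)
Constraint values g_i(x) = a_i^T x - b_i:
  g_1((-1, -2)) = 0
  g_2((-1, -2)) = -1
Stationarity residual: grad f(x) + sum_i lambda_i a_i = (-1, -2)
  -> stationarity FAILS
Primal feasibility (all g_i <= 0): OK
Dual feasibility (all lambda_i >= 0): OK
Complementary slackness (lambda_i * g_i(x) = 0 for all i): OK

Verdict: the first failing condition is stationarity -> stat.

stat


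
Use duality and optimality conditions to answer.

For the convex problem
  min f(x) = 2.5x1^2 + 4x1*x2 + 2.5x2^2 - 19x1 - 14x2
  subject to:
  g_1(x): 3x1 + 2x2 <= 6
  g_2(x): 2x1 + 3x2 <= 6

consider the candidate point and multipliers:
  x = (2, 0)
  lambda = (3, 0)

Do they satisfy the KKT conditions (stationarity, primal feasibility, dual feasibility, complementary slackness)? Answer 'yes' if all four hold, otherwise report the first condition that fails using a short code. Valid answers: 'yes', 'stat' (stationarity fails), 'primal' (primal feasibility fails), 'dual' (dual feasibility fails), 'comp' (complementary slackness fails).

Gradient of f: grad f(x) = Q x + c = (-9, -6)
Constraint values g_i(x) = a_i^T x - b_i:
  g_1((2, 0)) = 0
  g_2((2, 0)) = -2
Stationarity residual: grad f(x) + sum_i lambda_i a_i = (0, 0)
  -> stationarity OK
Primal feasibility (all g_i <= 0): OK
Dual feasibility (all lambda_i >= 0): OK
Complementary slackness (lambda_i * g_i(x) = 0 for all i): OK

Verdict: yes, KKT holds.

yes


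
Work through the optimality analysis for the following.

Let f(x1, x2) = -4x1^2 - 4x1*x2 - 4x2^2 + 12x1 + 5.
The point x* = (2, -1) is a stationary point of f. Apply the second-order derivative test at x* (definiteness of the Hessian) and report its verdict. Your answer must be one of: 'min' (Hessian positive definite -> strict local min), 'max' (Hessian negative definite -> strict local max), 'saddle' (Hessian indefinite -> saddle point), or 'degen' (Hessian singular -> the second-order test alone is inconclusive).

Compute the Hessian H = grad^2 f:
  H = [[-8, -4], [-4, -8]]
Verify stationarity: grad f(x*) = H x* + g = (0, 0).
Eigenvalues of H: -12, -4.
Both eigenvalues < 0, so H is negative definite -> x* is a strict local max.

max


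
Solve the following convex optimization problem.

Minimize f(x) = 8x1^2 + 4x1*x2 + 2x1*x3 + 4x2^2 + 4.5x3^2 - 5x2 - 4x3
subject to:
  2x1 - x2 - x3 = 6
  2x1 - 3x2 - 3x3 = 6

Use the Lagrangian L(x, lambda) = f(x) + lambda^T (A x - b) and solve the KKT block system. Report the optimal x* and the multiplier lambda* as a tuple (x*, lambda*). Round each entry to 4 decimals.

Form the Lagrangian:
  L(x, lambda) = (1/2) x^T Q x + c^T x + lambda^T (A x - b)
Stationarity (grad_x L = 0): Q x + c + A^T lambda = 0.
Primal feasibility: A x = b.

This gives the KKT block system:
  [ Q   A^T ] [ x     ]   [-c ]
  [ A    0  ] [ lambda ] = [ b ]

Solving the linear system:
  x*      = (3, -0.2941, 0.2941)
  lambda* = (-37.8824, 14.1765)
  f(x*)   = 71.2647

x* = (3, -0.2941, 0.2941), lambda* = (-37.8824, 14.1765)


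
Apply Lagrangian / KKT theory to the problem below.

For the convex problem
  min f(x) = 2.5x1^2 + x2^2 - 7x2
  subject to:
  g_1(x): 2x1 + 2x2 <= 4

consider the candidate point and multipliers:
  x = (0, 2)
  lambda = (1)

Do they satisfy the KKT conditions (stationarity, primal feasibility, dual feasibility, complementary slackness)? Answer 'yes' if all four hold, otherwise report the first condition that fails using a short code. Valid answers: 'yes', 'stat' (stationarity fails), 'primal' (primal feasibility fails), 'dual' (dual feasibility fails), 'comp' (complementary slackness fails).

Gradient of f: grad f(x) = Q x + c = (0, -3)
Constraint values g_i(x) = a_i^T x - b_i:
  g_1((0, 2)) = 0
Stationarity residual: grad f(x) + sum_i lambda_i a_i = (2, -1)
  -> stationarity FAILS
Primal feasibility (all g_i <= 0): OK
Dual feasibility (all lambda_i >= 0): OK
Complementary slackness (lambda_i * g_i(x) = 0 for all i): OK

Verdict: the first failing condition is stationarity -> stat.

stat


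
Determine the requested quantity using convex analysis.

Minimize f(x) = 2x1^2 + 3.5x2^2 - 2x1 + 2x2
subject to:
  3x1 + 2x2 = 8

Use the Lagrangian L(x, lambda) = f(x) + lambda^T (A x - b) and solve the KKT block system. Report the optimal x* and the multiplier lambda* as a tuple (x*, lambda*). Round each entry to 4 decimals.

Form the Lagrangian:
  L(x, lambda) = (1/2) x^T Q x + c^T x + lambda^T (A x - b)
Stationarity (grad_x L = 0): Q x + c + A^T lambda = 0.
Primal feasibility: A x = b.

This gives the KKT block system:
  [ Q   A^T ] [ x     ]   [-c ]
  [ A    0  ] [ lambda ] = [ b ]

Solving the linear system:
  x*      = (2.3797, 0.4304)
  lambda* = (-2.5063)
  f(x*)   = 8.0759

x* = (2.3797, 0.4304), lambda* = (-2.5063)


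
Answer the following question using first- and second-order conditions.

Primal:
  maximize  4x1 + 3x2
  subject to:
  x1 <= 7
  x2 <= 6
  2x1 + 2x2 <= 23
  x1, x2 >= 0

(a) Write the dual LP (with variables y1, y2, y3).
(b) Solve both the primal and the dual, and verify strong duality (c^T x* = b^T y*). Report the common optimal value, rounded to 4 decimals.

The standard primal-dual pair for 'max c^T x s.t. A x <= b, x >= 0' is:
  Dual:  min b^T y  s.t.  A^T y >= c,  y >= 0.

So the dual LP is:
  minimize  7y1 + 6y2 + 23y3
  subject to:
    y1 + 2y3 >= 4
    y2 + 2y3 >= 3
    y1, y2, y3 >= 0

Solving the primal: x* = (7, 4.5).
  primal value c^T x* = 41.5.
Solving the dual: y* = (1, 0, 1.5).
  dual value b^T y* = 41.5.
Strong duality: c^T x* = b^T y*. Confirmed.

41.5


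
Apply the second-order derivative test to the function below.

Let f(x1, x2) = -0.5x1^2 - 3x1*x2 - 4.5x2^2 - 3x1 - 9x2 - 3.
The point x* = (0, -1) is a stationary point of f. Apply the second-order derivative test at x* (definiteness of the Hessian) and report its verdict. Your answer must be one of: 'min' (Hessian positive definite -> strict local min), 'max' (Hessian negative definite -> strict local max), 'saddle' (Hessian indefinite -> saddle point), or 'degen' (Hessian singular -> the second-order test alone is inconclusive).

Compute the Hessian H = grad^2 f:
  H = [[-1, -3], [-3, -9]]
Verify stationarity: grad f(x*) = H x* + g = (0, 0).
Eigenvalues of H: -10, 0.
H has a zero eigenvalue (singular; negative semidefinite but not definite), so H is neither positive definite, negative definite, nor indefinite. The second-order test alone is inconclusive -> degen.
(Indeed, f is constant along the null direction of H through x*, so x* is not a strict local extremum.)

degen


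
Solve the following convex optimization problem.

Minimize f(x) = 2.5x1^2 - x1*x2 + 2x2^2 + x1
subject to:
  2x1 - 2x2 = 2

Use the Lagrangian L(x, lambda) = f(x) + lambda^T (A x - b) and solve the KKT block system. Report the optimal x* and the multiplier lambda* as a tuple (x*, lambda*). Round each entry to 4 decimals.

Form the Lagrangian:
  L(x, lambda) = (1/2) x^T Q x + c^T x + lambda^T (A x - b)
Stationarity (grad_x L = 0): Q x + c + A^T lambda = 0.
Primal feasibility: A x = b.

This gives the KKT block system:
  [ Q   A^T ] [ x     ]   [-c ]
  [ A    0  ] [ lambda ] = [ b ]

Solving the linear system:
  x*      = (0.2857, -0.7143)
  lambda* = (-1.5714)
  f(x*)   = 1.7143

x* = (0.2857, -0.7143), lambda* = (-1.5714)


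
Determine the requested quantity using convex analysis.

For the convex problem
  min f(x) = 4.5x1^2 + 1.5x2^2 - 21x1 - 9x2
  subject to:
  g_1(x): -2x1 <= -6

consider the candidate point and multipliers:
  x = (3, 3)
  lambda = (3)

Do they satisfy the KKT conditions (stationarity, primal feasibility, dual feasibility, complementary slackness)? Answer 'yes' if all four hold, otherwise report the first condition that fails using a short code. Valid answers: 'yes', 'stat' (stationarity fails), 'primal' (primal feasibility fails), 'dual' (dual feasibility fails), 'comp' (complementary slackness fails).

Gradient of f: grad f(x) = Q x + c = (6, 0)
Constraint values g_i(x) = a_i^T x - b_i:
  g_1((3, 3)) = 0
Stationarity residual: grad f(x) + sum_i lambda_i a_i = (0, 0)
  -> stationarity OK
Primal feasibility (all g_i <= 0): OK
Dual feasibility (all lambda_i >= 0): OK
Complementary slackness (lambda_i * g_i(x) = 0 for all i): OK

Verdict: yes, KKT holds.

yes


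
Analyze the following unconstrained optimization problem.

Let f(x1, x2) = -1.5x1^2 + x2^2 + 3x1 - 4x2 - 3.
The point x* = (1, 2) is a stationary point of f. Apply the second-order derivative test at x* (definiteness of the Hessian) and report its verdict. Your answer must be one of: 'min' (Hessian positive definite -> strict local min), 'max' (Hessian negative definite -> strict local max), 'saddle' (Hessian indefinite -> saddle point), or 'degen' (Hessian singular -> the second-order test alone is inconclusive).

Compute the Hessian H = grad^2 f:
  H = [[-3, 0], [0, 2]]
Verify stationarity: grad f(x*) = H x* + g = (0, 0).
Eigenvalues of H: -3, 2.
Eigenvalues have mixed signs, so H is indefinite -> x* is a saddle point.

saddle


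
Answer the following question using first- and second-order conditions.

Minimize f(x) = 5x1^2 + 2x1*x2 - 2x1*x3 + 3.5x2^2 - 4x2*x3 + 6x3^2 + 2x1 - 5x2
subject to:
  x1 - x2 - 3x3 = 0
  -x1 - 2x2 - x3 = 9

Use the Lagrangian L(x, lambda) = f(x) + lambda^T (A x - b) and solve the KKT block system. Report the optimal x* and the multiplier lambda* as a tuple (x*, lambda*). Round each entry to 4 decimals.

Form the Lagrangian:
  L(x, lambda) = (1/2) x^T Q x + c^T x + lambda^T (A x - b)
Stationarity (grad_x L = 0): Q x + c + A^T lambda = 0.
Primal feasibility: A x = b.

This gives the KKT block system:
  [ Q   A^T ] [ x     ]   [-c ]
  [ A    0  ] [ lambda ] = [ b ]

Solving the linear system:
  x*      = (-3.1408, -2.8873, -0.0845)
  lambda* = (12.9577, -22.0563)
  f(x*)   = 103.331

x* = (-3.1408, -2.8873, -0.0845), lambda* = (12.9577, -22.0563)


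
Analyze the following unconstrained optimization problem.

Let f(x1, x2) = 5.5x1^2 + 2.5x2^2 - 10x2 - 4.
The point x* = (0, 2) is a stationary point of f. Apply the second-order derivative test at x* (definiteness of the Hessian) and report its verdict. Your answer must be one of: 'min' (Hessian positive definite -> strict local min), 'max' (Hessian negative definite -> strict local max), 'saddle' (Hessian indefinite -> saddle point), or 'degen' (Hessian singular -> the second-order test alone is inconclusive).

Compute the Hessian H = grad^2 f:
  H = [[11, 0], [0, 5]]
Verify stationarity: grad f(x*) = H x* + g = (0, 0).
Eigenvalues of H: 5, 11.
Both eigenvalues > 0, so H is positive definite -> x* is a strict local min.

min


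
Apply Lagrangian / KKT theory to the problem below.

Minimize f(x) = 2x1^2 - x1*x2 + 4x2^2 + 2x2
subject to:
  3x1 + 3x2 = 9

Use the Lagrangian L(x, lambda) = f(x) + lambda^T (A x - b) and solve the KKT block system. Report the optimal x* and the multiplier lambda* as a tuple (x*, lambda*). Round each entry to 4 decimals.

Form the Lagrangian:
  L(x, lambda) = (1/2) x^T Q x + c^T x + lambda^T (A x - b)
Stationarity (grad_x L = 0): Q x + c + A^T lambda = 0.
Primal feasibility: A x = b.

This gives the KKT block system:
  [ Q   A^T ] [ x     ]   [-c ]
  [ A    0  ] [ lambda ] = [ b ]

Solving the linear system:
  x*      = (2.0714, 0.9286)
  lambda* = (-2.4524)
  f(x*)   = 11.9643

x* = (2.0714, 0.9286), lambda* = (-2.4524)


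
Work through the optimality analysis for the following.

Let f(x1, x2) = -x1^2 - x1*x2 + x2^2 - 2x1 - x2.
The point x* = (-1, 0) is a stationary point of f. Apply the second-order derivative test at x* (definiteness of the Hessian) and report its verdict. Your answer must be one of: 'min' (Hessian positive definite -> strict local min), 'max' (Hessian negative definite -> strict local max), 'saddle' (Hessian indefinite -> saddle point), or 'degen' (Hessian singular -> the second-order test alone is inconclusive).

Compute the Hessian H = grad^2 f:
  H = [[-2, -1], [-1, 2]]
Verify stationarity: grad f(x*) = H x* + g = (0, 0).
Eigenvalues of H: -2.2361, 2.2361.
Eigenvalues have mixed signs, so H is indefinite -> x* is a saddle point.

saddle


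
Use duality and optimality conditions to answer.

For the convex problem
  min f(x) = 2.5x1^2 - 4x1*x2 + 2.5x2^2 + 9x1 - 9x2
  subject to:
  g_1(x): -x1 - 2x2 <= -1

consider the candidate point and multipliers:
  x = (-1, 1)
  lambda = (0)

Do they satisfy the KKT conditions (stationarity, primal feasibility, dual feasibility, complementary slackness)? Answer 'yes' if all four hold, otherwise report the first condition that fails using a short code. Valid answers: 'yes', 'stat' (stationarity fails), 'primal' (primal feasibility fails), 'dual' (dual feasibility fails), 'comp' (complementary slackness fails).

Gradient of f: grad f(x) = Q x + c = (0, 0)
Constraint values g_i(x) = a_i^T x - b_i:
  g_1((-1, 1)) = 0
Stationarity residual: grad f(x) + sum_i lambda_i a_i = (0, 0)
  -> stationarity OK
Primal feasibility (all g_i <= 0): OK
Dual feasibility (all lambda_i >= 0): OK
Complementary slackness (lambda_i * g_i(x) = 0 for all i): OK

Verdict: yes, KKT holds.

yes


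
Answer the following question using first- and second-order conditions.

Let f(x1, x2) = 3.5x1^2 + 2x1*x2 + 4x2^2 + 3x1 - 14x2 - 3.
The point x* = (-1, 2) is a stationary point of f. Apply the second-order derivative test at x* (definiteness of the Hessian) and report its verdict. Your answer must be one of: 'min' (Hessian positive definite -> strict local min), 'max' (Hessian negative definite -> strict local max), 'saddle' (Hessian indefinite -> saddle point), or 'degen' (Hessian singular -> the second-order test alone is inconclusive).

Compute the Hessian H = grad^2 f:
  H = [[7, 2], [2, 8]]
Verify stationarity: grad f(x*) = H x* + g = (0, 0).
Eigenvalues of H: 5.4384, 9.5616.
Both eigenvalues > 0, so H is positive definite -> x* is a strict local min.

min


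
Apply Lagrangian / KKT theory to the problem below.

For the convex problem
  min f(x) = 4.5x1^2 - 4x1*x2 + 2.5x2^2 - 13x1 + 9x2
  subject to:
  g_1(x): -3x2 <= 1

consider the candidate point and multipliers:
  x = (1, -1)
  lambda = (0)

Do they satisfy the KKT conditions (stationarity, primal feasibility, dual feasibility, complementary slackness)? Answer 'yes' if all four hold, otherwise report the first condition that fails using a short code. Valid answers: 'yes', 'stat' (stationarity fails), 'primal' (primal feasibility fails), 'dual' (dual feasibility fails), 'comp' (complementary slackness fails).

Gradient of f: grad f(x) = Q x + c = (0, 0)
Constraint values g_i(x) = a_i^T x - b_i:
  g_1((1, -1)) = 2
Stationarity residual: grad f(x) + sum_i lambda_i a_i = (0, 0)
  -> stationarity OK
Primal feasibility (all g_i <= 0): FAILS
Dual feasibility (all lambda_i >= 0): OK
Complementary slackness (lambda_i * g_i(x) = 0 for all i): OK

Verdict: the first failing condition is primal_feasibility -> primal.

primal


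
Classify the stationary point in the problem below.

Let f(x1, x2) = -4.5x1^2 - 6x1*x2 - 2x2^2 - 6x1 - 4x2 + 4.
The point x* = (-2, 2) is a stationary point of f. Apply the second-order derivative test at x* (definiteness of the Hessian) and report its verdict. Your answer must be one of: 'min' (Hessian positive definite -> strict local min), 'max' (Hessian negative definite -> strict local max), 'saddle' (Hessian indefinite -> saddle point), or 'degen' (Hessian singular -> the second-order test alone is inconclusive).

Compute the Hessian H = grad^2 f:
  H = [[-9, -6], [-6, -4]]
Verify stationarity: grad f(x*) = H x* + g = (0, 0).
Eigenvalues of H: -13, 0.
H has a zero eigenvalue (singular; negative semidefinite but not definite), so H is neither positive definite, negative definite, nor indefinite. The second-order test alone is inconclusive -> degen.
(Indeed, f is constant along the null direction of H through x*, so x* is not a strict local extremum.)

degen


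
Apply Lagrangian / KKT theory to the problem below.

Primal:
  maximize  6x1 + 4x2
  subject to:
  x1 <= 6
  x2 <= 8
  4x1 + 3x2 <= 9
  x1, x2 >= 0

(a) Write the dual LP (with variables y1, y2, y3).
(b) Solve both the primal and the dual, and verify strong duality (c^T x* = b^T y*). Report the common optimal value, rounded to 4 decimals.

The standard primal-dual pair for 'max c^T x s.t. A x <= b, x >= 0' is:
  Dual:  min b^T y  s.t.  A^T y >= c,  y >= 0.

So the dual LP is:
  minimize  6y1 + 8y2 + 9y3
  subject to:
    y1 + 4y3 >= 6
    y2 + 3y3 >= 4
    y1, y2, y3 >= 0

Solving the primal: x* = (2.25, 0).
  primal value c^T x* = 13.5.
Solving the dual: y* = (0, 0, 1.5).
  dual value b^T y* = 13.5.
Strong duality: c^T x* = b^T y*. Confirmed.

13.5


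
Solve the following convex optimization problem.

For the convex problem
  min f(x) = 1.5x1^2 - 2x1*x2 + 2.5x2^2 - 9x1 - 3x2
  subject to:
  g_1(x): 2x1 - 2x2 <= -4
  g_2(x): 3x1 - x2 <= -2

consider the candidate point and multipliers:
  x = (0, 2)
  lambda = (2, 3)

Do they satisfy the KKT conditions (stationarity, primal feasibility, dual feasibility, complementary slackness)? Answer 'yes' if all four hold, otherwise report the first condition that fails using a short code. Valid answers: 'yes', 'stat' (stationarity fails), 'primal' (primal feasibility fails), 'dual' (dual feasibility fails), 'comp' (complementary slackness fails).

Gradient of f: grad f(x) = Q x + c = (-13, 7)
Constraint values g_i(x) = a_i^T x - b_i:
  g_1((0, 2)) = 0
  g_2((0, 2)) = 0
Stationarity residual: grad f(x) + sum_i lambda_i a_i = (0, 0)
  -> stationarity OK
Primal feasibility (all g_i <= 0): OK
Dual feasibility (all lambda_i >= 0): OK
Complementary slackness (lambda_i * g_i(x) = 0 for all i): OK

Verdict: yes, KKT holds.

yes


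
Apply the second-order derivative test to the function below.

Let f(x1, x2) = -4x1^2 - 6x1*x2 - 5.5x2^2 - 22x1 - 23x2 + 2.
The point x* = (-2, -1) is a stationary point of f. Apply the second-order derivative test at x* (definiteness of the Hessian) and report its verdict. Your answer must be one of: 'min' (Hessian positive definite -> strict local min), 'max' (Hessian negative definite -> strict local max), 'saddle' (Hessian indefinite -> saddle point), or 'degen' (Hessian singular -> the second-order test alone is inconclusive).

Compute the Hessian H = grad^2 f:
  H = [[-8, -6], [-6, -11]]
Verify stationarity: grad f(x*) = H x* + g = (0, 0).
Eigenvalues of H: -15.6847, -3.3153.
Both eigenvalues < 0, so H is negative definite -> x* is a strict local max.

max


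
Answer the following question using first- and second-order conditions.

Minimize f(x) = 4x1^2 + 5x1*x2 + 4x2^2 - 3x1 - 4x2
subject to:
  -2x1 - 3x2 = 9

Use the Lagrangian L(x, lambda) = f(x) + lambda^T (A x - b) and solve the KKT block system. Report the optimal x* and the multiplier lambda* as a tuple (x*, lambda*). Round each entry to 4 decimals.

Form the Lagrangian:
  L(x, lambda) = (1/2) x^T Q x + c^T x + lambda^T (A x - b)
Stationarity (grad_x L = 0): Q x + c + A^T lambda = 0.
Primal feasibility: A x = b.

This gives the KKT block system:
  [ Q   A^T ] [ x     ]   [-c ]
  [ A    0  ] [ lambda ] = [ b ]

Solving the linear system:
  x*      = (-0.1364, -2.9091)
  lambda* = (-9.3182)
  f(x*)   = 47.9545

x* = (-0.1364, -2.9091), lambda* = (-9.3182)


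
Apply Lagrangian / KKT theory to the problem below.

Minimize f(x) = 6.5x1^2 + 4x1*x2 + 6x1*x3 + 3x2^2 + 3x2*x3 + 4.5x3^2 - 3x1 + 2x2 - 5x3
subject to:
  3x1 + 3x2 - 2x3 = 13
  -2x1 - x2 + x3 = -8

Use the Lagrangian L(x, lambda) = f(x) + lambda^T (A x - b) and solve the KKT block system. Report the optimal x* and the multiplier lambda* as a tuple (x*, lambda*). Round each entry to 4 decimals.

Form the Lagrangian:
  L(x, lambda) = (1/2) x^T Q x + c^T x + lambda^T (A x - b)
Stationarity (grad_x L = 0): Q x + c + A^T lambda = 0.
Primal feasibility: A x = b.

This gives the KKT block system:
  [ Q   A^T ] [ x     ]   [-c ]
  [ A    0  ] [ lambda ] = [ b ]

Solving the linear system:
  x*      = (2.8951, -0.1049, -2.3148)
  lambda* = (2.7716, 14.321)
  f(x*)   = 40.608

x* = (2.8951, -0.1049, -2.3148), lambda* = (2.7716, 14.321)


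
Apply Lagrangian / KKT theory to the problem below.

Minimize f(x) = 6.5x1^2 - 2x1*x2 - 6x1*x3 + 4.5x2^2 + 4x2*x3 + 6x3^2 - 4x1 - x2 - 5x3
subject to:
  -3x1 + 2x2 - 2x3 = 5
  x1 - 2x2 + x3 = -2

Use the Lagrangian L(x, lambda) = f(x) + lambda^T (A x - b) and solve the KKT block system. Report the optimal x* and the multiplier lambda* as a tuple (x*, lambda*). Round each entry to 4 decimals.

Form the Lagrangian:
  L(x, lambda) = (1/2) x^T Q x + c^T x + lambda^T (A x - b)
Stationarity (grad_x L = 0): Q x + c + A^T lambda = 0.
Primal feasibility: A x = b.

This gives the KKT block system:
  [ Q   A^T ] [ x     ]   [-c ]
  [ A    0  ] [ lambda ] = [ b ]

Solving the linear system:
  x*      = (-1.1285, 0.0643, -0.7429)
  lambda* = (-7.455, -8.0231)
  f(x*)   = 14.6967

x* = (-1.1285, 0.0643, -0.7429), lambda* = (-7.455, -8.0231)


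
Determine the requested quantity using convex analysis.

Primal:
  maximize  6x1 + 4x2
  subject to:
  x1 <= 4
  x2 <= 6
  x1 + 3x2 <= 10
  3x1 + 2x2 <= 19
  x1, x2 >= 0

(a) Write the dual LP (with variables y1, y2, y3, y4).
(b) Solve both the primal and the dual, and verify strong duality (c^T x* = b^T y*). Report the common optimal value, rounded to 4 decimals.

The standard primal-dual pair for 'max c^T x s.t. A x <= b, x >= 0' is:
  Dual:  min b^T y  s.t.  A^T y >= c,  y >= 0.

So the dual LP is:
  minimize  4y1 + 6y2 + 10y3 + 19y4
  subject to:
    y1 + y3 + 3y4 >= 6
    y2 + 3y3 + 2y4 >= 4
    y1, y2, y3, y4 >= 0

Solving the primal: x* = (4, 2).
  primal value c^T x* = 32.
Solving the dual: y* = (4.6667, 0, 1.3333, 0).
  dual value b^T y* = 32.
Strong duality: c^T x* = b^T y*. Confirmed.

32


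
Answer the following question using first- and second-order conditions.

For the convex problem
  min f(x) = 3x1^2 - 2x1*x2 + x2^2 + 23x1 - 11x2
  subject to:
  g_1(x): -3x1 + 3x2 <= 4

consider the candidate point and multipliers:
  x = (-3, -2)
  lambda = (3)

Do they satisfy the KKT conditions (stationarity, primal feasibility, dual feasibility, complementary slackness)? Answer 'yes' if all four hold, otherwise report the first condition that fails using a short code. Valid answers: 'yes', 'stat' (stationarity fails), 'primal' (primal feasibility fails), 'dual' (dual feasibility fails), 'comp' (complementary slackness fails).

Gradient of f: grad f(x) = Q x + c = (9, -9)
Constraint values g_i(x) = a_i^T x - b_i:
  g_1((-3, -2)) = -1
Stationarity residual: grad f(x) + sum_i lambda_i a_i = (0, 0)
  -> stationarity OK
Primal feasibility (all g_i <= 0): OK
Dual feasibility (all lambda_i >= 0): OK
Complementary slackness (lambda_i * g_i(x) = 0 for all i): FAILS

Verdict: the first failing condition is complementary_slackness -> comp.

comp


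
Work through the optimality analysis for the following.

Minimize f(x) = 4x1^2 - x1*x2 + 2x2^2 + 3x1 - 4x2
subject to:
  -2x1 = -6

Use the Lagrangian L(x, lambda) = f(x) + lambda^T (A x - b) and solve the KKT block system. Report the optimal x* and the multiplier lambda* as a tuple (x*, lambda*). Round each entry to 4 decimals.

Form the Lagrangian:
  L(x, lambda) = (1/2) x^T Q x + c^T x + lambda^T (A x - b)
Stationarity (grad_x L = 0): Q x + c + A^T lambda = 0.
Primal feasibility: A x = b.

This gives the KKT block system:
  [ Q   A^T ] [ x     ]   [-c ]
  [ A    0  ] [ lambda ] = [ b ]

Solving the linear system:
  x*      = (3, 1.75)
  lambda* = (12.625)
  f(x*)   = 38.875

x* = (3, 1.75), lambda* = (12.625)


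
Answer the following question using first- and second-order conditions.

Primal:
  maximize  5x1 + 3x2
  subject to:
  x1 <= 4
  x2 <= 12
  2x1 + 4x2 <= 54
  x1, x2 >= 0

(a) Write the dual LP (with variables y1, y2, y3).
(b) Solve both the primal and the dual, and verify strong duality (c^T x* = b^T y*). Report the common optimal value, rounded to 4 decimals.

The standard primal-dual pair for 'max c^T x s.t. A x <= b, x >= 0' is:
  Dual:  min b^T y  s.t.  A^T y >= c,  y >= 0.

So the dual LP is:
  minimize  4y1 + 12y2 + 54y3
  subject to:
    y1 + 2y3 >= 5
    y2 + 4y3 >= 3
    y1, y2, y3 >= 0

Solving the primal: x* = (4, 11.5).
  primal value c^T x* = 54.5.
Solving the dual: y* = (3.5, 0, 0.75).
  dual value b^T y* = 54.5.
Strong duality: c^T x* = b^T y*. Confirmed.

54.5


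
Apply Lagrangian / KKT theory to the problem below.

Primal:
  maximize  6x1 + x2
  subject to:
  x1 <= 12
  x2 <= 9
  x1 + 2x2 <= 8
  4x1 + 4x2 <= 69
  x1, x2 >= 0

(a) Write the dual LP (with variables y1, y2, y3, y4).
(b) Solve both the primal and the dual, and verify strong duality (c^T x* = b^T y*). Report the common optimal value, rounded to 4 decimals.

The standard primal-dual pair for 'max c^T x s.t. A x <= b, x >= 0' is:
  Dual:  min b^T y  s.t.  A^T y >= c,  y >= 0.

So the dual LP is:
  minimize  12y1 + 9y2 + 8y3 + 69y4
  subject to:
    y1 + y3 + 4y4 >= 6
    y2 + 2y3 + 4y4 >= 1
    y1, y2, y3, y4 >= 0

Solving the primal: x* = (8, 0).
  primal value c^T x* = 48.
Solving the dual: y* = (0, 0, 6, 0).
  dual value b^T y* = 48.
Strong duality: c^T x* = b^T y*. Confirmed.

48


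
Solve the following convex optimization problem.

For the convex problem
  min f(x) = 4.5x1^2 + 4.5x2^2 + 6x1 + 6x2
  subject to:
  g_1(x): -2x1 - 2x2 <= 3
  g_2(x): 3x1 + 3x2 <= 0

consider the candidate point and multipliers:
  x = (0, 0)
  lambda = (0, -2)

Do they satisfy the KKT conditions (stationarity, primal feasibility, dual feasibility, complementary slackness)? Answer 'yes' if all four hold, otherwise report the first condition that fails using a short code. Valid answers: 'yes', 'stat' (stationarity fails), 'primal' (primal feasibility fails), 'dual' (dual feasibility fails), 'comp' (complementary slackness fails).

Gradient of f: grad f(x) = Q x + c = (6, 6)
Constraint values g_i(x) = a_i^T x - b_i:
  g_1((0, 0)) = -3
  g_2((0, 0)) = 0
Stationarity residual: grad f(x) + sum_i lambda_i a_i = (0, 0)
  -> stationarity OK
Primal feasibility (all g_i <= 0): OK
Dual feasibility (all lambda_i >= 0): FAILS
Complementary slackness (lambda_i * g_i(x) = 0 for all i): OK

Verdict: the first failing condition is dual_feasibility -> dual.

dual


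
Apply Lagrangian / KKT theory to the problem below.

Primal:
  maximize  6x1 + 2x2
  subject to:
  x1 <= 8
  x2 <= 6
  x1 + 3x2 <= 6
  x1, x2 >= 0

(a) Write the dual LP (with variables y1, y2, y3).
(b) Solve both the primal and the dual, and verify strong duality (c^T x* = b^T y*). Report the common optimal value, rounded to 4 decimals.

The standard primal-dual pair for 'max c^T x s.t. A x <= b, x >= 0' is:
  Dual:  min b^T y  s.t.  A^T y >= c,  y >= 0.

So the dual LP is:
  minimize  8y1 + 6y2 + 6y3
  subject to:
    y1 + y3 >= 6
    y2 + 3y3 >= 2
    y1, y2, y3 >= 0

Solving the primal: x* = (6, 0).
  primal value c^T x* = 36.
Solving the dual: y* = (0, 0, 6).
  dual value b^T y* = 36.
Strong duality: c^T x* = b^T y*. Confirmed.

36
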